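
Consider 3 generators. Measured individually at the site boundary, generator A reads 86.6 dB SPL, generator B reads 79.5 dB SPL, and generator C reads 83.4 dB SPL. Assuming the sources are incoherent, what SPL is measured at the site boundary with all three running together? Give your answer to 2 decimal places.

88.84 dB SPL

Incoherent sources sum as intensities:
L_total = 10·log₁₀(10^(86.6/10) + 10^(79.5/10) + 10^(83.4/10)) = 10·log₁₀(765000000) = 88.84 dB SPL.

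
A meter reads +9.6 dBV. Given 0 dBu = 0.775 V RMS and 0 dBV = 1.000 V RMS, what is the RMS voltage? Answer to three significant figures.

3.02 V

V = 1.000 V × 10^(+9.6/20).
= 1.000 × 3.020 = 3.02 V.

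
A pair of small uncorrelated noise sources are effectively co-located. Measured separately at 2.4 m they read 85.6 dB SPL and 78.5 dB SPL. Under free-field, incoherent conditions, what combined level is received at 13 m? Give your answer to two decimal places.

Combined at 2.4 m: 10·log₁₀(10^(85.6/10)+10^(78.5/10)) = 86.374 dB SPL.
Then apply −20·log₁₀(13/2.4) = -14.675 dB → 71.70 dB SPL.

71.70 dB SPL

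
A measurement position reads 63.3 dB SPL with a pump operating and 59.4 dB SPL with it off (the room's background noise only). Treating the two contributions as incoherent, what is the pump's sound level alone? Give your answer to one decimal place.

Remove the background by subtracting linear intensities:
L_src = 10·log₁₀(10^(63.3/10) − 10^(59.4/10)) = 10·log₁₀(1267000) = 61.0 dB SPL.

61.0 dB SPL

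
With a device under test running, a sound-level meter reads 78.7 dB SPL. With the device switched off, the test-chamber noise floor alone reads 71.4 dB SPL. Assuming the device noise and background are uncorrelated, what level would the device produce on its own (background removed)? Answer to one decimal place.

77.8 dB SPL

Subtract intensities: L_src = 10·log₁₀(10^(L_total/10) − 10^(L_bg/10)).
L_src = 10·log₁₀(10^(78.7/10) − 10^(71.4/10)) = 10·log₁₀(60330000) = 77.8 dB SPL.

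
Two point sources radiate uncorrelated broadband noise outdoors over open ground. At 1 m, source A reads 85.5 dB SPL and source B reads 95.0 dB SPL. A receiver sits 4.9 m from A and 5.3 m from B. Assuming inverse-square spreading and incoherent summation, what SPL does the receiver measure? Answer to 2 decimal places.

At the listener: L_A = 85.5 − 20·log₁₀(4.9) = 71.696 dB; L_B = 95.0 − 20·log₁₀(5.3) = 80.514 dB.
Combined: 10·log₁₀(10^(71.696/10)+10^(80.514/10)) = 81.05 dB SPL.

81.05 dB SPL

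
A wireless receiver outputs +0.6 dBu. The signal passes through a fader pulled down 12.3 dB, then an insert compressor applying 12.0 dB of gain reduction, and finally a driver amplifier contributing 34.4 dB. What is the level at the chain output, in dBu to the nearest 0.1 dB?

+10.7 dBu

Gain stages sum in dB:
+0.6 − 12.3 − 12.0 + 34.4 = +10.7 dBu.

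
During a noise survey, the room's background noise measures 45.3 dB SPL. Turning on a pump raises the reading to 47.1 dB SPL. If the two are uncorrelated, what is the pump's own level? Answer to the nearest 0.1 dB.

42.4 dB SPL

Background correction is a power subtraction:
L_src = 10·log₁₀(10^(47.1/10) − 10^(45.3/10)) = 10·log₁₀(17400) = 42.4 dB SPL.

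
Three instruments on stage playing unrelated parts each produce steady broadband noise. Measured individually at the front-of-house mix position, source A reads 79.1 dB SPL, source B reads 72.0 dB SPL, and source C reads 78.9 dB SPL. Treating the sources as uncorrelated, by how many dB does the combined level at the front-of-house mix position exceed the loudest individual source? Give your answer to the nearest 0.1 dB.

3.3 dB

Incoherent sources sum as intensities:
L_total = 10·log₁₀(10^(79.1/10) + 10^(72.0/10) + 10^(78.9/10)) = 82.42 dB SPL.
Excess over the loudest (79.1 dB): 82.42 − 79.1 = 3.3 dB.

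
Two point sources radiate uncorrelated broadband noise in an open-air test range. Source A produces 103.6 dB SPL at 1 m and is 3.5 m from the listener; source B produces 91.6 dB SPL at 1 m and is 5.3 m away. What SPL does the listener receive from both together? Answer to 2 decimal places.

92.84 dB SPL

At the listener: L_A = 103.6 − 20·log₁₀(3.5) = 92.719 dB; L_B = 91.6 − 20·log₁₀(5.3) = 77.114 dB.
Combined: 10·log₁₀(10^(92.719/10)+10^(77.114/10)) = 92.84 dB SPL.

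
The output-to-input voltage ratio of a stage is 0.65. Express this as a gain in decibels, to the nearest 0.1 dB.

Voltage is an amplitude quantity, so gain = 20·log₁₀(V_out/V_in).
20·log₁₀(0.65) = -3.7 dB.

-3.7 dB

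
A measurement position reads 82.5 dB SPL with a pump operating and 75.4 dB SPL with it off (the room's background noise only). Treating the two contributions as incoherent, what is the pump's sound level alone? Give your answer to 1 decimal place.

Remove the background by subtracting linear intensities:
L_src = 10·log₁₀(10^(82.5/10) − 10^(75.4/10)) = 10·log₁₀(143200000) = 81.6 dB SPL.

81.6 dB SPL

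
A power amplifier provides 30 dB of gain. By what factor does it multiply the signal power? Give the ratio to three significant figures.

Power ratio = 10^(dB/10).
10^(30/10) = 10^(3.000) = 1000.

1000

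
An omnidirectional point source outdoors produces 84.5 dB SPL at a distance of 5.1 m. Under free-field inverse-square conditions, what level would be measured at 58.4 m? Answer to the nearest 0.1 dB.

Inverse-square spreading gives ΔL = −20·log₁₀(d₂/d₁).
ΔL = −20·log₁₀(58.4/5.1) = -21.18 dB, so L₂ = 84.5 + (-21.18) = 63.3 dB SPL.

63.3 dB SPL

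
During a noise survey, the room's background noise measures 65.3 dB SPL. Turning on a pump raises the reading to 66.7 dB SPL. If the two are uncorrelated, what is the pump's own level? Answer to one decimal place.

61.1 dB SPL

Remove the background by subtracting linear intensities:
L_src = 10·log₁₀(10^(66.7/10) − 10^(65.3/10)) = 10·log₁₀(1289000) = 61.1 dB SPL.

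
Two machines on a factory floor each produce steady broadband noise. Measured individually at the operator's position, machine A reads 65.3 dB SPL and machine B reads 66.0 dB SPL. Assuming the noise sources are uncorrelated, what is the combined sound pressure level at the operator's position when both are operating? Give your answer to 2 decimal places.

Add the sources as powers (linear), then convert back to dB:
L_total = 10·log₁₀(10^(65.3/10) + 10^(66.0/10)) = 10·log₁₀(7370000) = 68.67 dB SPL.

68.67 dB SPL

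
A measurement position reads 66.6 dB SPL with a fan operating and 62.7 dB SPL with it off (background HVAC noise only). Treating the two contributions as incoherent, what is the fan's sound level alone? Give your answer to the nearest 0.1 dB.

64.3 dB SPL

Remove the background by subtracting linear intensities:
L_src = 10·log₁₀(10^(66.6/10) − 10^(62.7/10)) = 10·log₁₀(2709000) = 64.3 dB SPL.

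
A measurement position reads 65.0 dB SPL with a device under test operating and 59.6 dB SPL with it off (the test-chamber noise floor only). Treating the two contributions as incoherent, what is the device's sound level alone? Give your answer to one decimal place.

63.5 dB SPL

Remove the background by subtracting linear intensities:
L_src = 10·log₁₀(10^(65.0/10) − 10^(59.6/10)) = 10·log₁₀(2250000) = 63.5 dB SPL.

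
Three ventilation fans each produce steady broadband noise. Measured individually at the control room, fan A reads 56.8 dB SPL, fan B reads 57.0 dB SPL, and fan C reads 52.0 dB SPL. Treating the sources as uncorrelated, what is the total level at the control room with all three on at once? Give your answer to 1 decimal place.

Add the sources as powers (linear), then convert back to dB:
L_total = 10·log₁₀(10^(56.8/10) + 10^(57.0/10) + 10^(52.0/10)) = 10·log₁₀(1138000) = 60.6 dB SPL.

60.6 dB SPL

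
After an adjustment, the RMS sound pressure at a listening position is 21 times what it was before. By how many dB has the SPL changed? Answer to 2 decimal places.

26.44 dB

SPL change from a pressure ratio uses the 20·log₁₀ form:
20·log₁₀(21) = 26.44 dB.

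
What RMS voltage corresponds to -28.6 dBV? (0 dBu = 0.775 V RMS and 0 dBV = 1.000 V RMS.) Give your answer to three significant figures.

0.0372 V

V = 1.000 V × 10^(-28.6/20).
= 1.000 × 0.03715 = 0.0372 V.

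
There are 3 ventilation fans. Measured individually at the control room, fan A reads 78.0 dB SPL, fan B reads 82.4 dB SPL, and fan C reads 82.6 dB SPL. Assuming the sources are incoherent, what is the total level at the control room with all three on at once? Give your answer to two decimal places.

Add the sources as powers (linear), then convert back to dB:
L_total = 10·log₁₀(10^(78.0/10) + 10^(82.4/10) + 10^(82.6/10)) = 10·log₁₀(418800000) = 86.22 dB SPL.

86.22 dB SPL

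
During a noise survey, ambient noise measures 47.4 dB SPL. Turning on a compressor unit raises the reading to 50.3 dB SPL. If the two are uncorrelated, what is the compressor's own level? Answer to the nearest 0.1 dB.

Background correction is a power subtraction:
L_src = 10·log₁₀(10^(50.3/10) − 10^(47.4/10)) = 10·log₁₀(52200) = 47.2 dB SPL.

47.2 dB SPL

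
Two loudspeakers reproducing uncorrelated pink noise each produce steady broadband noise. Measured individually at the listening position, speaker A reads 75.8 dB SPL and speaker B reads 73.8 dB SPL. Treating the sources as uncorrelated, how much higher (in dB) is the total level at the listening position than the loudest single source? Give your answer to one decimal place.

2.1 dB

Incoherent sources sum as intensities:
L_total = 10·log₁₀(10^(75.8/10) + 10^(73.8/10)) = 77.92 dB SPL.
Excess over the loudest (75.8 dB): 77.92 − 75.8 = 2.1 dB.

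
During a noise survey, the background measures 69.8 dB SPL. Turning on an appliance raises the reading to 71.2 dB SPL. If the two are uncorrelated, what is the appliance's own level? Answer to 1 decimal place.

Remove the background by subtracting linear intensities:
L_src = 10·log₁₀(10^(71.2/10) − 10^(69.8/10)) = 10·log₁₀(3633000) = 65.6 dB SPL.

65.6 dB SPL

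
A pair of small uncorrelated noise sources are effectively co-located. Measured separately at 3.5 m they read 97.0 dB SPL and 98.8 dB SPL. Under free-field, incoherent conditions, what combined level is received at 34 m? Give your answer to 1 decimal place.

81.3 dB SPL

Combined at 3.5 m: 10·log₁₀(10^(97.0/10)+10^(98.8/10)) = 101.00 dB SPL.
Then apply −20·log₁₀(34/3.5) = -19.75 dB → 81.3 dB SPL.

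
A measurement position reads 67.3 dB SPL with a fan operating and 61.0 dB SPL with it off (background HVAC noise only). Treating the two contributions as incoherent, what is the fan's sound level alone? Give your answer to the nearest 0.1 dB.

66.1 dB SPL

Subtract intensities: L_src = 10·log₁₀(10^(L_total/10) − 10^(L_bg/10)).
L_src = 10·log₁₀(10^(67.3/10) − 10^(61.0/10)) = 10·log₁₀(4111000) = 66.1 dB SPL.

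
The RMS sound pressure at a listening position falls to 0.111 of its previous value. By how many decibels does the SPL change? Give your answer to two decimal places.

SPL change from a pressure ratio uses the 20·log₁₀ form:
20·log₁₀(0.111) = -19.09 dB.

-19.09 dB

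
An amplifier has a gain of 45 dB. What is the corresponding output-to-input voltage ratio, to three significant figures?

Voltage ratio = 10^(dB/20).
10^(45/20) = 10^(2.250) = 178.

178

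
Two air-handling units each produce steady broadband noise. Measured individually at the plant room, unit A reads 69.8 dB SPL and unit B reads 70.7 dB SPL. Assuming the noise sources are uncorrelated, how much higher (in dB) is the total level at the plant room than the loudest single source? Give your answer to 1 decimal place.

2.6 dB

Add the sources as powers (linear), then convert back to dB:
L_total = 10·log₁₀(10^(69.8/10) + 10^(70.7/10)) = 73.28 dB SPL.
Excess over the loudest (70.7 dB): 73.28 − 70.7 = 2.6 dB.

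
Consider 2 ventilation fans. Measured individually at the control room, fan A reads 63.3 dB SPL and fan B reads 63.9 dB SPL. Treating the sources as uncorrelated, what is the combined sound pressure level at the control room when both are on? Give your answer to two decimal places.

Add the sources as powers (linear), then convert back to dB:
L_total = 10·log₁₀(10^(63.3/10) + 10^(63.9/10)) = 10·log₁₀(4593000) = 66.62 dB SPL.

66.62 dB SPL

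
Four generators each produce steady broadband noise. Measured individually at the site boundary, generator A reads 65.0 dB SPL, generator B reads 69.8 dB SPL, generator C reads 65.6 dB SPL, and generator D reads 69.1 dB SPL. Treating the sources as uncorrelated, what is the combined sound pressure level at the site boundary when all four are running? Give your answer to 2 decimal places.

73.89 dB SPL

Add the sources as powers (linear), then convert back to dB:
L_total = 10·log₁₀(10^(65.0/10) + 10^(69.8/10) + 10^(65.6/10) + 10^(69.1/10)) = 10·log₁₀(24470000) = 73.89 dB SPL.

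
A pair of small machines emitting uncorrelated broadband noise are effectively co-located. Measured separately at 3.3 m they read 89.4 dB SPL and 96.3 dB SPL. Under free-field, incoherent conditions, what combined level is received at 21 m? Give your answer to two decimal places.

Combined at 3.3 m: 10·log₁₀(10^(89.4/10)+10^(96.3/10)) = 97.107 dB SPL.
Then apply −20·log₁₀(21/3.3) = -16.074 dB → 81.03 dB SPL.

81.03 dB SPL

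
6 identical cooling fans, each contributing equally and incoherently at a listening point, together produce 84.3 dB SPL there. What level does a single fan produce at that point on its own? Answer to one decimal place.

6 equal incoherent sources add 10·log₁₀(6) = 7.78 dB over one source.
L_one = 84.3 − 7.78 = 76.5 dB SPL.

76.5 dB SPL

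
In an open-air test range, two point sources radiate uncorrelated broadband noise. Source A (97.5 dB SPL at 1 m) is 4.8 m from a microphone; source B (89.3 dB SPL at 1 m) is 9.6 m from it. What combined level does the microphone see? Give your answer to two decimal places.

At the listener: L_A = 97.5 − 20·log₁₀(4.8) = 83.875 dB; L_B = 89.3 − 20·log₁₀(9.6) = 69.655 dB.
Combined: 10·log₁₀(10^(83.875/10)+10^(69.655/10)) = 84.04 dB SPL.

84.04 dB SPL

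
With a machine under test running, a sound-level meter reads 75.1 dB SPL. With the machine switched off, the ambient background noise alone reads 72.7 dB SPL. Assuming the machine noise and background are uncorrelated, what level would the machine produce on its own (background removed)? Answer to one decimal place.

Background correction is a power subtraction:
L_src = 10·log₁₀(10^(75.1/10) − 10^(72.7/10)) = 10·log₁₀(13740000) = 71.4 dB SPL.

71.4 dB SPL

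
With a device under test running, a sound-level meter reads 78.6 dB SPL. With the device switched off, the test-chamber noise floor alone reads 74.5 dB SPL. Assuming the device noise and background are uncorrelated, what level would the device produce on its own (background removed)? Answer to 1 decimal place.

Background correction is a power subtraction:
L_src = 10·log₁₀(10^(78.6/10) − 10^(74.5/10)) = 10·log₁₀(44260000) = 76.5 dB SPL.

76.5 dB SPL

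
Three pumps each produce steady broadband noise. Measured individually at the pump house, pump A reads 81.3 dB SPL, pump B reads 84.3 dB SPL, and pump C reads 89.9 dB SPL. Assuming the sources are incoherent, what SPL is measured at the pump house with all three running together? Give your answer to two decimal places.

Incoherent sources sum as intensities:
L_total = 10·log₁₀(10^(81.3/10) + 10^(84.3/10) + 10^(89.9/10)) = 10·log₁₀(1381000000) = 91.40 dB SPL.

91.40 dB SPL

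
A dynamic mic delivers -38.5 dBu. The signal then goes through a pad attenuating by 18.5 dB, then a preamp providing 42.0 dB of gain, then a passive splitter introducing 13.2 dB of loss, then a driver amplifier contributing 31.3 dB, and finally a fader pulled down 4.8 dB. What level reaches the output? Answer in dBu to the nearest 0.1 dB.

-1.7 dBu

Cascaded gains and losses add directly in dB.
-38.5 − 18.5 + 42.0 − 13.2 + 31.3 − 4.8 = -1.7 dBu.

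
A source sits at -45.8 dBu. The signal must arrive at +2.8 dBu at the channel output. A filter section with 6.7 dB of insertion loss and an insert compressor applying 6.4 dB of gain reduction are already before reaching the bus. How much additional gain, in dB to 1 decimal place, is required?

The required make-up gain is the shortfall in the dB sum.
G = +2.8 − (-45.8) + 6.7 + 6.4 = 61.7 dB.

61.7 dB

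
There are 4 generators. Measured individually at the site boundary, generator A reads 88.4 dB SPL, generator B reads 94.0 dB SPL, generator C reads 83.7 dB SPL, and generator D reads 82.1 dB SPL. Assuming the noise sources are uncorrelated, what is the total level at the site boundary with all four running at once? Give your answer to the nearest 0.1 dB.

Uncorrelated sources add in intensity (power), not in dB.
L_total = 10·log₁₀(10^(88.4/10) + 10^(94.0/10) + 10^(83.7/10) + 10^(82.1/10)) = 10·log₁₀(3600000000) = 95.6 dB SPL.

95.6 dB SPL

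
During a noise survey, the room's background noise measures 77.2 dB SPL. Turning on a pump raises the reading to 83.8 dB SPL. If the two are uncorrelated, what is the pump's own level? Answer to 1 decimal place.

82.7 dB SPL

Background correction is a power subtraction:
L_src = 10·log₁₀(10^(83.8/10) − 10^(77.2/10)) = 10·log₁₀(187400000) = 82.7 dB SPL.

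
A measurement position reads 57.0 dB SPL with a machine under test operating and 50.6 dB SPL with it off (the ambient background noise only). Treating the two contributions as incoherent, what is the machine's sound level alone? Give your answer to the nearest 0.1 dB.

55.9 dB SPL

Remove the background by subtracting linear intensities:
L_src = 10·log₁₀(10^(57.0/10) − 10^(50.6/10)) = 10·log₁₀(386400) = 55.9 dB SPL.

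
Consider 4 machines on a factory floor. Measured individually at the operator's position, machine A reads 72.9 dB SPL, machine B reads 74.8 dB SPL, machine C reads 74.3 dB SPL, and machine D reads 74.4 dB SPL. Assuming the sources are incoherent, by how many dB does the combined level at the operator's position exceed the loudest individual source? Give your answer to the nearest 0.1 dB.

5.4 dB

Incoherent sources sum as intensities:
L_total = 10·log₁₀(10^(72.9/10) + 10^(74.8/10) + 10^(74.3/10) + 10^(74.4/10)) = 80.18 dB SPL.
Excess over the loudest (74.8 dB): 80.18 − 74.8 = 5.4 dB.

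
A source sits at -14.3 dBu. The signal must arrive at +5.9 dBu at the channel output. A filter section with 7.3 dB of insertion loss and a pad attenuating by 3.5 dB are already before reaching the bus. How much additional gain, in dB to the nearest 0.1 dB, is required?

31.0 dB

The required make-up gain is the shortfall in the dB sum.
G = +5.9 − (-14.3) + 7.3 + 3.5 = 31.0 dB.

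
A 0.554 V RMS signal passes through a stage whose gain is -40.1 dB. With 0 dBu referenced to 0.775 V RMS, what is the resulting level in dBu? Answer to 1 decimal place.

-43.0 dBu

Input level: 20·log₁₀(0.554/0.775) = -2.92 dBu.
Output: -2.92 − 40.1 = -43.0 dBu.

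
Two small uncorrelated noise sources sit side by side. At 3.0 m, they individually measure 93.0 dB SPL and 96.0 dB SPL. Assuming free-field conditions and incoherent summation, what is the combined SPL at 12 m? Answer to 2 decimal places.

85.72 dB SPL

Combined at 3.0 m: 10·log₁₀(10^(93.0/10)+10^(96.0/10)) = 97.764 dB SPL.
Then apply −20·log₁₀(12/3.0) = -12.041 dB → 85.72 dB SPL.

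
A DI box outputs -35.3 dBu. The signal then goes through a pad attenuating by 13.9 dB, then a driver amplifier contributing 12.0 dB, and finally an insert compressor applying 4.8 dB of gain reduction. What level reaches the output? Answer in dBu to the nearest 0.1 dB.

-42.0 dBu

In dB, series stages simply add:
-35.3 − 13.9 + 12.0 − 4.8 = -42.0 dBu.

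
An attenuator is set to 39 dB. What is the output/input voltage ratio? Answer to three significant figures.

Voltage ratio = 10^(dB/20).
10^(-39/20) = 10^(-1.950) = 0.0112.

0.0112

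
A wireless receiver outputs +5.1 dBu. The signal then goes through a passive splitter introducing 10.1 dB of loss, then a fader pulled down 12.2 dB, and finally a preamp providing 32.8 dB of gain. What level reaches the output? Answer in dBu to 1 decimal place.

+15.6 dBu

In dB, series stages simply add:
+5.1 − 10.1 − 12.2 + 32.8 = +15.6 dBu.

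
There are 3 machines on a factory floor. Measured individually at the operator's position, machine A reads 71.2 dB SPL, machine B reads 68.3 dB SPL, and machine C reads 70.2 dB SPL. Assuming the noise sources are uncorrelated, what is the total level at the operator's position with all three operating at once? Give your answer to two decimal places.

Add the sources as powers (linear), then convert back to dB:
L_total = 10·log₁₀(10^(71.2/10) + 10^(68.3/10) + 10^(70.2/10)) = 10·log₁₀(30410000) = 74.83 dB SPL.

74.83 dB SPL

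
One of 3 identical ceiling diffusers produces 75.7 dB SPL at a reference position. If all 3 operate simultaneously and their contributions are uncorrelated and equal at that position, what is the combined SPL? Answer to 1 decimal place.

3 equal incoherent sources raise the level by 10·log₁₀(3) = 4.77 dB.
L_total = 75.7 + 4.77 = 80.5 dB SPL.

80.5 dB SPL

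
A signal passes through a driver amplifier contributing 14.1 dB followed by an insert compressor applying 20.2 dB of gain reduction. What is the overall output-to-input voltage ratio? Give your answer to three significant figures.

Net gain = 14.1 + (−20.2) = -6.1 dB.
Voltage ratio = 10^(-6.1/20) = 0.495.

0.495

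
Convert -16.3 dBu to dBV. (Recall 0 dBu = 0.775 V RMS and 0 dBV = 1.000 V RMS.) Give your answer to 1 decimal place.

The offset between the scales is 20·log₁₀(0.775/1.000) = −2.214 dB.
So dBV = -16.3 − 2.214 = -18.5 dBV.

-18.5 dBV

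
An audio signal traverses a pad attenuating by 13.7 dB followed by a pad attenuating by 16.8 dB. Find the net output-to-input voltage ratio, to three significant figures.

Net gain = (−13.7) + (−16.8) = -30.5 dB.
Voltage ratio = 10^(-30.5/20) = 0.0299.

0.0299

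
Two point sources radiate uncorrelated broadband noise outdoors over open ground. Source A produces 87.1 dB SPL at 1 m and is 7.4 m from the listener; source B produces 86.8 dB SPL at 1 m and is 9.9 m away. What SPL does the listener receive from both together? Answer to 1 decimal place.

At the listener: L_A = 87.1 − 20·log₁₀(7.4) = 69.72 dB; L_B = 86.8 − 20·log₁₀(9.9) = 66.89 dB.
Combined: 10·log₁₀(10^(69.72/10)+10^(66.89/10)) = 71.5 dB SPL.

71.5 dB SPL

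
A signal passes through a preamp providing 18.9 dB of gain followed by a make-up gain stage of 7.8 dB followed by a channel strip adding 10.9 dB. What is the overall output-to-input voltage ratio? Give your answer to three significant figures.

75.9

Net gain = 18.9 + 7.8 + 10.9 = 37.6 dB.
Voltage ratio = 10^(37.6/20) = 75.9.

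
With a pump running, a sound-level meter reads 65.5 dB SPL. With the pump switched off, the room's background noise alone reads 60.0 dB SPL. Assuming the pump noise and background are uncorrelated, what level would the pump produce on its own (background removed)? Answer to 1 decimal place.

64.1 dB SPL

Background correction is a power subtraction:
L_src = 10·log₁₀(10^(65.5/10) − 10^(60.0/10)) = 10·log₁₀(2548000) = 64.1 dB SPL.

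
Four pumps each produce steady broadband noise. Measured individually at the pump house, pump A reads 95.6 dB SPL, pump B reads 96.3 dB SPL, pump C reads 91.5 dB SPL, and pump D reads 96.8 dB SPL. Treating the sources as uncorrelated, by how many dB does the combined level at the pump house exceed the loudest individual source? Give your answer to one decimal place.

Incoherent sources sum as intensities:
L_total = 10·log₁₀(10^(95.6/10) + 10^(96.3/10) + 10^(91.5/10) + 10^(96.8/10)) = 101.49 dB SPL.
Excess over the loudest (96.8 dB): 101.49 − 96.8 = 4.7 dB.

4.7 dB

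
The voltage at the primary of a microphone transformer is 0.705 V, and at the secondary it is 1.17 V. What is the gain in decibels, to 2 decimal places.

4.40 dB

Voltage is an amplitude quantity, so gain = 20·log₁₀(V_out/V_in).
20·log₁₀(1.17/0.705) = 20·log₁₀(1.660) = 4.40 dB.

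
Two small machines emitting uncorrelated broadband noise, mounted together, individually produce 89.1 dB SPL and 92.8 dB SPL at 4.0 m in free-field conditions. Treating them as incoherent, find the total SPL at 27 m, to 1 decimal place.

Combined at 4.0 m: 10·log₁₀(10^(89.1/10)+10^(92.8/10)) = 94.34 dB SPL.
Then apply −20·log₁₀(27/4.0) = -16.59 dB → 77.8 dB SPL.

77.8 dB SPL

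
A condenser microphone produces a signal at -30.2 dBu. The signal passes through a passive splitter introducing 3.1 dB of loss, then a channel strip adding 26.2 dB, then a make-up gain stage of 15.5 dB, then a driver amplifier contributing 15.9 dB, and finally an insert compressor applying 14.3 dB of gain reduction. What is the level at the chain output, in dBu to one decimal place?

+10.0 dBu

Cascaded gains and losses add directly in dB.
-30.2 − 3.1 + 26.2 + 15.5 + 15.9 − 14.3 = +10.0 dBu.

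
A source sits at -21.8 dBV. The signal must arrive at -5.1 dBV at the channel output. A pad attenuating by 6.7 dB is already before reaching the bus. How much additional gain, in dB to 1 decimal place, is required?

23.4 dB

The required make-up gain is the shortfall in the dB sum.
G = -5.1 − (-21.8) + 6.7 = 23.4 dB.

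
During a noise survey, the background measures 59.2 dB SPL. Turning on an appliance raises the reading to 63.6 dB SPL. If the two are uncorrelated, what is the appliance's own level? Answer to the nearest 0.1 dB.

61.6 dB SPL

Background correction is a power subtraction:
L_src = 10·log₁₀(10^(63.6/10) − 10^(59.2/10)) = 10·log₁₀(1459000) = 61.6 dB SPL.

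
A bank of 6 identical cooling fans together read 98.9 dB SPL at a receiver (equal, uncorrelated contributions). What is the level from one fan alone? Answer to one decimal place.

6 equal incoherent sources add 10·log₁₀(6) = 7.78 dB over one source.
L_one = 98.9 − 7.78 = 91.1 dB SPL.

91.1 dB SPL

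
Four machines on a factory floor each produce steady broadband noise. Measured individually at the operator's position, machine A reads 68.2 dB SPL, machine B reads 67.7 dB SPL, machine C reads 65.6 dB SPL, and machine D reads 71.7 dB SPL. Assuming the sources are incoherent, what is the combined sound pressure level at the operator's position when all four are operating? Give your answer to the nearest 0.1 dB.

74.9 dB SPL

Incoherent sources sum as intensities:
L_total = 10·log₁₀(10^(68.2/10) + 10^(67.7/10) + 10^(65.6/10) + 10^(71.7/10)) = 10·log₁₀(30920000) = 74.9 dB SPL.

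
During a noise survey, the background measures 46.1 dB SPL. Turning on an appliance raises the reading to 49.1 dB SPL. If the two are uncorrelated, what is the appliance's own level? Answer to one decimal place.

Remove the background by subtracting linear intensities:
L_src = 10·log₁₀(10^(49.1/10) − 10^(46.1/10)) = 10·log₁₀(40550) = 46.1 dB SPL.

46.1 dB SPL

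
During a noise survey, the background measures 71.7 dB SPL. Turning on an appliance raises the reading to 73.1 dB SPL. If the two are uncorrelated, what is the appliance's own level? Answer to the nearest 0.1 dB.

Subtract intensities: L_src = 10·log₁₀(10^(L_total/10) − 10^(L_bg/10)).
L_src = 10·log₁₀(10^(73.1/10) − 10^(71.7/10)) = 10·log₁₀(5626000) = 67.5 dB SPL.

67.5 dB SPL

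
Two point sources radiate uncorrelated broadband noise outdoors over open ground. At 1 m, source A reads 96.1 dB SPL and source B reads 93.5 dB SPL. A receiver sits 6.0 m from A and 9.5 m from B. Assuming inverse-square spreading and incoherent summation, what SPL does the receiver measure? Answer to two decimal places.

At the listener: L_A = 96.1 − 20·log₁₀(6.0) = 80.537 dB; L_B = 93.5 − 20·log₁₀(9.5) = 73.946 dB.
Combined: 10·log₁₀(10^(80.537/10)+10^(73.946/10)) = 81.40 dB SPL.

81.40 dB SPL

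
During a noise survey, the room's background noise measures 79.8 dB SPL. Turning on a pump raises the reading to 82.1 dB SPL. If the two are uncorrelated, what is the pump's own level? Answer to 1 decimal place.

Subtract intensities: L_src = 10·log₁₀(10^(L_total/10) − 10^(L_bg/10)).
L_src = 10·log₁₀(10^(82.1/10) − 10^(79.8/10)) = 10·log₁₀(66680000) = 78.2 dB SPL.

78.2 dB SPL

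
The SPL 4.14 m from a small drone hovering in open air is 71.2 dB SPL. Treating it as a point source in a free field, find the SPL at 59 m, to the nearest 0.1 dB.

Free-field point source: level drops by 20·log₁₀ of the distance ratio.
ΔL = −20·log₁₀(59/4.14) = -23.08 dB, so L₂ = 71.2 + (-23.08) = 48.1 dB SPL.

48.1 dB SPL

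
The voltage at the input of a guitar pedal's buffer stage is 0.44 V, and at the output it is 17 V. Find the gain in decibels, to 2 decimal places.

31.74 dB

Voltage is an amplitude quantity, so gain = 20·log₁₀(V_out/V_in).
20·log₁₀(17/0.44) = 20·log₁₀(38.64) = 31.74 dB.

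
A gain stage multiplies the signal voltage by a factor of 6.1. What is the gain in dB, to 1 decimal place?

15.7 dB

For a voltage ratio, dB = 20·log₁₀(V₂/V₁).
20·log₁₀(6.1) = 15.7 dB.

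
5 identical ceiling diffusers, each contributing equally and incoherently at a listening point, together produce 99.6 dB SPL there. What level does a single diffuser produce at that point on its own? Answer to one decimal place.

92.6 dB SPL

5 equal incoherent sources add 10·log₁₀(5) = 6.99 dB over one source.
L_one = 99.6 − 6.99 = 92.6 dB SPL.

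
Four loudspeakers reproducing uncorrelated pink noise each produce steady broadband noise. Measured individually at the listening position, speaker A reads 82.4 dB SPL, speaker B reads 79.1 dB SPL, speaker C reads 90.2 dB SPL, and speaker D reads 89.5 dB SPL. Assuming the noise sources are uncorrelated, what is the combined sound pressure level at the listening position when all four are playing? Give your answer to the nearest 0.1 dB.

93.4 dB SPL

Add the sources as powers (linear), then convert back to dB:
L_total = 10·log₁₀(10^(82.4/10) + 10^(79.1/10) + 10^(90.2/10) + 10^(89.5/10)) = 10·log₁₀(2193000000) = 93.4 dB SPL.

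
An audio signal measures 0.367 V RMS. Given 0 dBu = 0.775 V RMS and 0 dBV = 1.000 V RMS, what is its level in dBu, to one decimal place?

-6.5 dBu

dBu = 20·log₁₀(V / 0.775 V).
20·log₁₀(0.367/0.775) = -6.5 dBu.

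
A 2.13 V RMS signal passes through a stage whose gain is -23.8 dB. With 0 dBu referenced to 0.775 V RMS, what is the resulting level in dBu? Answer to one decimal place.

Input level: 20·log₁₀(2.13/0.775) = 8.78 dBu.
Output: 8.78 − 23.8 = -15.0 dBu.

-15.0 dBu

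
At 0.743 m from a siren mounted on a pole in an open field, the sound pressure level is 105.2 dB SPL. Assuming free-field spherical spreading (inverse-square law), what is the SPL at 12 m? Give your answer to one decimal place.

81.0 dB SPL

Inverse-square spreading gives ΔL = −20·log₁₀(d₂/d₁).
ΔL = −20·log₁₀(12/0.743) = -24.16 dB, so L₂ = 105.2 + (-24.16) = 81.0 dB SPL.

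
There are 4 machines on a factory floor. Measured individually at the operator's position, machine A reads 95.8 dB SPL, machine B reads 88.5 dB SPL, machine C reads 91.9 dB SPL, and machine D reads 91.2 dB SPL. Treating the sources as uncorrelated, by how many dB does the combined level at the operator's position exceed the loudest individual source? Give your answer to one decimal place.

Uncorrelated sources add in intensity (power), not in dB.
L_total = 10·log₁₀(10^(95.8/10) + 10^(88.5/10) + 10^(91.9/10) + 10^(91.2/10)) = 98.68 dB SPL.
Excess over the loudest (95.8 dB): 98.68 − 95.8 = 2.9 dB.

2.9 dB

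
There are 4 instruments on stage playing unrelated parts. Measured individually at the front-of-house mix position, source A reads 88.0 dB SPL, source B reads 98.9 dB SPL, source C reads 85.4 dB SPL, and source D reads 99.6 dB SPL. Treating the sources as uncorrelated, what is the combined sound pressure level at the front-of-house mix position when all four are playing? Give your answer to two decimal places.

102.52 dB SPL

Uncorrelated sources add in intensity (power), not in dB.
L_total = 10·log₁₀(10^(88.0/10) + 10^(98.9/10) + 10^(85.4/10) + 10^(99.6/10)) = 10·log₁₀(17860000000) = 102.52 dB SPL.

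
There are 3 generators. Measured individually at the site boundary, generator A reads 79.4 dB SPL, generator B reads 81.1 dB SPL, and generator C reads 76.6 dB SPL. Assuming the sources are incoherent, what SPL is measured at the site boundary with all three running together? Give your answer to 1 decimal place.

84.2 dB SPL

Uncorrelated sources add in intensity (power), not in dB.
L_total = 10·log₁₀(10^(79.4/10) + 10^(81.1/10) + 10^(76.6/10)) = 10·log₁₀(261600000) = 84.2 dB SPL.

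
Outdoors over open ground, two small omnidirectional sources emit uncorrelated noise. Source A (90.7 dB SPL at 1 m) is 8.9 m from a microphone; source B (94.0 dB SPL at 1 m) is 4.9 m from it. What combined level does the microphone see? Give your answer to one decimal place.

At the listener: L_A = 90.7 − 20·log₁₀(8.9) = 71.71 dB; L_B = 94.0 − 20·log₁₀(4.9) = 80.20 dB.
Combined: 10·log₁₀(10^(71.71/10)+10^(80.20/10)) = 80.8 dB SPL.

80.8 dB SPL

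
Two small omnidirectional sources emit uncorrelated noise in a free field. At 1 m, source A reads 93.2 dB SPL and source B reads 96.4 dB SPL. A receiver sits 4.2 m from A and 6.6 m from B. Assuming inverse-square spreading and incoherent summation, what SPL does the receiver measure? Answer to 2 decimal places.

At the listener: L_A = 93.2 − 20·log₁₀(4.2) = 80.735 dB; L_B = 96.4 − 20·log₁₀(6.6) = 80.009 dB.
Combined: 10·log₁₀(10^(80.735/10)+10^(80.009/10)) = 83.40 dB SPL.

83.40 dB SPL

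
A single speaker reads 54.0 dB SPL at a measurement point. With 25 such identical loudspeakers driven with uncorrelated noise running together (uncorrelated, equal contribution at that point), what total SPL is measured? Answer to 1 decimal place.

25 equal incoherent sources raise the level by 10·log₁₀(25) = 13.98 dB.
L_total = 54.0 + 13.98 = 68.0 dB SPL.

68.0 dB SPL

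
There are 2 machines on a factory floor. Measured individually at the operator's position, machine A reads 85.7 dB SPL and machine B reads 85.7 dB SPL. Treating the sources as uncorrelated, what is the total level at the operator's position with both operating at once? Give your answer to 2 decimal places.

Add the sources as powers (linear), then convert back to dB:
L_total = 10·log₁₀(10^(85.7/10) + 10^(85.7/10)) = 10·log₁₀(743100000) = 88.71 dB SPL.

88.71 dB SPL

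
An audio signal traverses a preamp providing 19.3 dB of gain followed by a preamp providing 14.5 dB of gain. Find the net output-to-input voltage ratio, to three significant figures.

49.0

Net gain = 19.3 + 14.5 = 33.8 dB.
Voltage ratio = 10^(33.8/20) = 49.0.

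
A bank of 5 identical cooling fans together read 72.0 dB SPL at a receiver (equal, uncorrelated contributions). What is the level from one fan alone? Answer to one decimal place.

5 equal incoherent sources add 10·log₁₀(5) = 6.99 dB over one source.
L_one = 72.0 − 6.99 = 65.0 dB SPL.

65.0 dB SPL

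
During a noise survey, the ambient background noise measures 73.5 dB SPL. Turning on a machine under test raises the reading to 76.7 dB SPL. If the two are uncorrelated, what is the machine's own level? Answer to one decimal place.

73.9 dB SPL

Subtract intensities: L_src = 10·log₁₀(10^(L_total/10) − 10^(L_bg/10)).
L_src = 10·log₁₀(10^(76.7/10) − 10^(73.5/10)) = 10·log₁₀(24390000) = 73.9 dB SPL.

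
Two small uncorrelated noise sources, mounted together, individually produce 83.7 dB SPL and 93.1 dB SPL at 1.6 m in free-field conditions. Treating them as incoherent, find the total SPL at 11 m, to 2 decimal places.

Combined at 1.6 m: 10·log₁₀(10^(83.7/10)+10^(93.1/10)) = 93.572 dB SPL.
Then apply −20·log₁₀(11/1.6) = -16.745 dB → 76.83 dB SPL.

76.83 dB SPL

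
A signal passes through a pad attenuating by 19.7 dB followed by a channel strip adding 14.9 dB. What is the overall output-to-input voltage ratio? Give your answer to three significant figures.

Net gain = (−19.7) + 14.9 = -4.8 dB.
Voltage ratio = 10^(-4.8/20) = 0.575.

0.575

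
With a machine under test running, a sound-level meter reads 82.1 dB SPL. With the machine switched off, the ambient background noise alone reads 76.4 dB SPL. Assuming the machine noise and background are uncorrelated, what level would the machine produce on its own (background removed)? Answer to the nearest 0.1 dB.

Subtract intensities: L_src = 10·log₁₀(10^(L_total/10) − 10^(L_bg/10)).
L_src = 10·log₁₀(10^(82.1/10) − 10^(76.4/10)) = 10·log₁₀(118500000) = 80.7 dB SPL.

80.7 dB SPL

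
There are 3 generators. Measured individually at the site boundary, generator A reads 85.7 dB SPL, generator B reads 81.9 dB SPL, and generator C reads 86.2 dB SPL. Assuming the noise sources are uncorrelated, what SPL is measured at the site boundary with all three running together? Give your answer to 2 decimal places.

89.75 dB SPL

Incoherent sources sum as intensities:
L_total = 10·log₁₀(10^(85.7/10) + 10^(81.9/10) + 10^(86.2/10)) = 10·log₁₀(943300000) = 89.75 dB SPL.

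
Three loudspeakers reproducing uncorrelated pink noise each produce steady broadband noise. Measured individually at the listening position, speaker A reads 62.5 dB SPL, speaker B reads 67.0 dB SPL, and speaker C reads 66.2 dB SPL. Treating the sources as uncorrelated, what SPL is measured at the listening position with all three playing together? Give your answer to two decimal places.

70.40 dB SPL

Uncorrelated sources add in intensity (power), not in dB.
L_total = 10·log₁₀(10^(62.5/10) + 10^(67.0/10) + 10^(66.2/10)) = 10·log₁₀(10960000) = 70.40 dB SPL.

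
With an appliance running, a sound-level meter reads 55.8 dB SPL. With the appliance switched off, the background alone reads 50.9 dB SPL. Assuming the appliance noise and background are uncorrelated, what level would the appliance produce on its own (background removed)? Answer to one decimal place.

Background correction is a power subtraction:
L_src = 10·log₁₀(10^(55.8/10) − 10^(50.9/10)) = 10·log₁₀(257200) = 54.1 dB SPL.

54.1 dB SPL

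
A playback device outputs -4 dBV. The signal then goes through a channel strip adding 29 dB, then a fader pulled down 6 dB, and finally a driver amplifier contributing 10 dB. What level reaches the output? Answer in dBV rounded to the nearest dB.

Cascaded gains and losses add directly in dB.
-4 + 29 − 6 + 10 = +29 dBV.

+29 dBV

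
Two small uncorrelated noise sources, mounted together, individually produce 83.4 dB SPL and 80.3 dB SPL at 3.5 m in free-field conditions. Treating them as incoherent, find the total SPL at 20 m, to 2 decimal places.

69.99 dB SPL

Combined at 3.5 m: 10·log₁₀(10^(83.4/10)+10^(80.3/10)) = 85.131 dB SPL.
Then apply −20·log₁₀(20/3.5) = -15.139 dB → 69.99 dB SPL.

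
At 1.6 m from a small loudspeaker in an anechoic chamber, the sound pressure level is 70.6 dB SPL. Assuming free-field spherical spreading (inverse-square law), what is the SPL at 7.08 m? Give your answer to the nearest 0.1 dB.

Inverse-square spreading gives ΔL = −20·log₁₀(d₂/d₁).
ΔL = −20·log₁₀(7.08/1.6) = -12.92 dB, so L₂ = 70.6 + (-12.92) = 57.7 dB SPL.

57.7 dB SPL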